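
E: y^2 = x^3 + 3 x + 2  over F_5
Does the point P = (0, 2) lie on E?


Check whether y^2 = x^3 + 3 x + 2 (mod 5) for (x, y) = (0, 2).
LHS: y^2 = 2^2 mod 5 = 4
RHS: x^3 + 3 x + 2 = 0^3 + 3*0 + 2 mod 5 = 2
LHS != RHS

No, not on the curve


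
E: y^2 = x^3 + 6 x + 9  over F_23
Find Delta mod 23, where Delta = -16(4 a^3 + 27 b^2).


4 a^3 + 27 b^2 = 4*6^3 + 27*9^2 = 864 + 2187 = 3051
Delta = -16 * (3051) = -48816
Delta mod 23 = 13

Delta = 13 (mod 23)


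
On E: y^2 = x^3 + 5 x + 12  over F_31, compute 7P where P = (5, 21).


k = 7 = 111_2 (binary, LSB first: 111)
Double-and-add from P = (5, 21):
  bit 0 = 1: acc = O + (5, 21) = (5, 21)
  bit 1 = 1: acc = (5, 21) + (6, 14) = (7, 24)
  bit 2 = 1: acc = (7, 24) + (29, 5) = (14, 6)

7P = (14, 6)


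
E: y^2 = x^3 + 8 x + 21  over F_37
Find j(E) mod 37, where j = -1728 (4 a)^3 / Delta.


Delta = -16(4 a^3 + 27 b^2) mod 37 = 15
-1728 * (4 a)^3 = -1728 * (4*8)^3 mod 37 = 31
j = 31 * 15^(-1) mod 37 = 7

j = 7 (mod 37)


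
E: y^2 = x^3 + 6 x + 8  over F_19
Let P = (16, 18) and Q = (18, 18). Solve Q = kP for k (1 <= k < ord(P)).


Enumerate multiples of P until we hit Q = (18, 18):
  1P = (16, 18)
  2P = (17, 8)
  3P = (10, 17)
  4P = (2, 16)
  5P = (8, 13)
  6P = (4, 18)
  7P = (18, 1)
  8P = (5, 12)
  9P = (14, 9)
  10P = (14, 10)
  11P = (5, 7)
  12P = (18, 18)
Match found at i = 12.

k = 12


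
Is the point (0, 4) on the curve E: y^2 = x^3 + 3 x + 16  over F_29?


Check whether y^2 = x^3 + 3 x + 16 (mod 29) for (x, y) = (0, 4).
LHS: y^2 = 4^2 mod 29 = 16
RHS: x^3 + 3 x + 16 = 0^3 + 3*0 + 16 mod 29 = 16
LHS = RHS

Yes, on the curve


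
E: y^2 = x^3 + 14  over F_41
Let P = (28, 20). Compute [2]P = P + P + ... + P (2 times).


k = 2 = 10_2 (binary, LSB first: 01)
Double-and-add from P = (28, 20):
  bit 0 = 0: acc unchanged = O
  bit 1 = 1: acc = O + (5, 4) = (5, 4)

2P = (5, 4)


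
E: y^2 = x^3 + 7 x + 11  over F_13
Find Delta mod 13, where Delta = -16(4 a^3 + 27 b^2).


4 a^3 + 27 b^2 = 4*7^3 + 27*11^2 = 1372 + 3267 = 4639
Delta = -16 * (4639) = -74224
Delta mod 13 = 6

Delta = 6 (mod 13)


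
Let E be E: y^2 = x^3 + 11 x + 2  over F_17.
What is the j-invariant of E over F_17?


Delta = -16(4 a^3 + 27 b^2) mod 17 = 9
-1728 * (4 a)^3 = -1728 * (4*11)^3 mod 17 = 16
j = 16 * 9^(-1) mod 17 = 15

j = 15 (mod 17)


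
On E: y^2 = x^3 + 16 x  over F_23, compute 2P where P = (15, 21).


Doubling: s = (3 x1^2 + a) / (2 y1)
s = (3*15^2 + 16) / (2*21) mod 23 = 17
x3 = s^2 - 2 x1 mod 23 = 17^2 - 2*15 = 6
y3 = s (x1 - x3) - y1 mod 23 = 17 * (15 - 6) - 21 = 17

2P = (6, 17)


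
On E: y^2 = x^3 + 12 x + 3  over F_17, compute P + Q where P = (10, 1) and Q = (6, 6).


P != Q, so use the chord formula.
s = (y2 - y1) / (x2 - x1) = (5) / (13) mod 17 = 3
x3 = s^2 - x1 - x2 mod 17 = 3^2 - 10 - 6 = 10
y3 = s (x1 - x3) - y1 mod 17 = 3 * (10 - 10) - 1 = 16

P + Q = (10, 16)


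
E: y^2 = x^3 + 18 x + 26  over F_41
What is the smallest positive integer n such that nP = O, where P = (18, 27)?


Compute successive multiples of P until we hit O:
  1P = (18, 27)
  2P = (4, 11)
  3P = (27, 33)
  4P = (1, 39)
  5P = (12, 17)
  6P = (32, 18)
  7P = (23, 26)
  8P = (23, 15)
  ... (continuing to 15P)
  15P = O

ord(P) = 15


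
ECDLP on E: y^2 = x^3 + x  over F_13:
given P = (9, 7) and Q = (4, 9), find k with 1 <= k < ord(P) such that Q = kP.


Enumerate multiples of P until we hit Q = (4, 9):
  1P = (9, 7)
  2P = (4, 4)
  3P = (4, 9)
Match found at i = 3.

k = 3


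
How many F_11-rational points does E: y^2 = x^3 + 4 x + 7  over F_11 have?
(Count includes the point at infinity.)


For each x in F_11, count y with y^2 = x^3 + 4 x + 7 mod 11:
  x = 1: RHS = 1, y in [1, 10]  -> 2 point(s)
  x = 2: RHS = 1, y in [1, 10]  -> 2 point(s)
  x = 5: RHS = 9, y in [3, 8]  -> 2 point(s)
  x = 6: RHS = 5, y in [4, 7]  -> 2 point(s)
  x = 7: RHS = 4, y in [2, 9]  -> 2 point(s)
  x = 8: RHS = 1, y in [1, 10]  -> 2 point(s)
Affine points: 12. Add the point at infinity: total = 13.

#E(F_11) = 13


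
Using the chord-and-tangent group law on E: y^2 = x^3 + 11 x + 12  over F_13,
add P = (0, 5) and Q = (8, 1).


P != Q, so use the chord formula.
s = (y2 - y1) / (x2 - x1) = (9) / (8) mod 13 = 6
x3 = s^2 - x1 - x2 mod 13 = 6^2 - 0 - 8 = 2
y3 = s (x1 - x3) - y1 mod 13 = 6 * (0 - 2) - 5 = 9

P + Q = (2, 9)


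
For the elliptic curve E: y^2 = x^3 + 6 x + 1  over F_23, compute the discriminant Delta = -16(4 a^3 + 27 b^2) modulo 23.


4 a^3 + 27 b^2 = 4*6^3 + 27*1^2 = 864 + 27 = 891
Delta = -16 * (891) = -14256
Delta mod 23 = 4

Delta = 4 (mod 23)


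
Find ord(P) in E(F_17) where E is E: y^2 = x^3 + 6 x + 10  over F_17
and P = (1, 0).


Compute successive multiples of P until we hit O:
  1P = (1, 0)
  2P = O

ord(P) = 2


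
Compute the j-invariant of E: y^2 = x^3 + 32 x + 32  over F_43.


Delta = -16(4 a^3 + 27 b^2) mod 43 = 17
-1728 * (4 a)^3 = -1728 * (4*32)^3 mod 43 = 8
j = 8 * 17^(-1) mod 43 = 3

j = 3 (mod 43)


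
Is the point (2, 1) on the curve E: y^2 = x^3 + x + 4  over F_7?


Check whether y^2 = x^3 + 1 x + 4 (mod 7) for (x, y) = (2, 1).
LHS: y^2 = 1^2 mod 7 = 1
RHS: x^3 + 1 x + 4 = 2^3 + 1*2 + 4 mod 7 = 0
LHS != RHS

No, not on the curve


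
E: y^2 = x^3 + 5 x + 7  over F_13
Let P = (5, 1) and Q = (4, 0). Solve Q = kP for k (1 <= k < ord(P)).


Enumerate multiples of P until we hit Q = (4, 0):
  1P = (5, 1)
  2P = (4, 0)
Match found at i = 2.

k = 2


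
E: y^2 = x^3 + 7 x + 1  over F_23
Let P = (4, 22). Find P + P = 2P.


Doubling: s = (3 x1^2 + a) / (2 y1)
s = (3*4^2 + 7) / (2*22) mod 23 = 7
x3 = s^2 - 2 x1 mod 23 = 7^2 - 2*4 = 18
y3 = s (x1 - x3) - y1 mod 23 = 7 * (4 - 18) - 22 = 18

2P = (18, 18)


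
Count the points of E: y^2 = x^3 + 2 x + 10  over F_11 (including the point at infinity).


For each x in F_11, count y with y^2 = x^3 + 2 x + 10 mod 11:
  x = 2: RHS = 0, y in [0]  -> 1 point(s)
  x = 4: RHS = 5, y in [4, 7]  -> 2 point(s)
  x = 7: RHS = 4, y in [2, 9]  -> 2 point(s)
  x = 9: RHS = 9, y in [3, 8]  -> 2 point(s)
Affine points: 7. Add the point at infinity: total = 8.

#E(F_11) = 8


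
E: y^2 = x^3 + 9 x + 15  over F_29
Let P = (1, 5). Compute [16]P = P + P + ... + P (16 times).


k = 16 = 10000_2 (binary, LSB first: 00001)
Double-and-add from P = (1, 5):
  bit 0 = 0: acc unchanged = O
  bit 1 = 0: acc unchanged = O
  bit 2 = 0: acc unchanged = O
  bit 3 = 0: acc unchanged = O
  bit 4 = 1: acc = O + (13, 3) = (13, 3)

16P = (13, 3)


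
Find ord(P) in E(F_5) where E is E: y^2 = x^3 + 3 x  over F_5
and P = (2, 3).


Compute successive multiples of P until we hit O:
  1P = (2, 3)
  2P = (1, 2)
  3P = (3, 1)
  4P = (4, 1)
  5P = (0, 0)
  6P = (4, 4)
  7P = (3, 4)
  8P = (1, 3)
  ... (continuing to 10P)
  10P = O

ord(P) = 10


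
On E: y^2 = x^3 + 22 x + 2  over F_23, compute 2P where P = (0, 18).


Doubling: s = (3 x1^2 + a) / (2 y1)
s = (3*0^2 + 22) / (2*18) mod 23 = 7
x3 = s^2 - 2 x1 mod 23 = 7^2 - 2*0 = 3
y3 = s (x1 - x3) - y1 mod 23 = 7 * (0 - 3) - 18 = 7

2P = (3, 7)


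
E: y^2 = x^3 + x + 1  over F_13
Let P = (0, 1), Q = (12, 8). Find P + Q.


P != Q, so use the chord formula.
s = (y2 - y1) / (x2 - x1) = (7) / (12) mod 13 = 6
x3 = s^2 - x1 - x2 mod 13 = 6^2 - 0 - 12 = 11
y3 = s (x1 - x3) - y1 mod 13 = 6 * (0 - 11) - 1 = 11

P + Q = (11, 11)


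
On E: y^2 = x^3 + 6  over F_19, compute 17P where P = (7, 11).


k = 17 = 10001_2 (binary, LSB first: 10001)
Double-and-add from P = (7, 11):
  bit 0 = 1: acc = O + (7, 11) = (7, 11)
  bit 1 = 0: acc unchanged = (7, 11)
  bit 2 = 0: acc unchanged = (7, 11)
  bit 3 = 0: acc unchanged = (7, 11)
  bit 4 = 1: acc = (7, 11) + (11, 11) = (1, 8)

17P = (1, 8)


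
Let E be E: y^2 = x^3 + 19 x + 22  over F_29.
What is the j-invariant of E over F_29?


Delta = -16(4 a^3 + 27 b^2) mod 29 = 28
-1728 * (4 a)^3 = -1728 * (4*19)^3 mod 29 = 7
j = 7 * 28^(-1) mod 29 = 22

j = 22 (mod 29)


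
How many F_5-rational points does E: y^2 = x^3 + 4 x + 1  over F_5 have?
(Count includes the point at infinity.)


For each x in F_5, count y with y^2 = x^3 + 4 x + 1 mod 5:
  x = 0: RHS = 1, y in [1, 4]  -> 2 point(s)
  x = 1: RHS = 1, y in [1, 4]  -> 2 point(s)
  x = 3: RHS = 0, y in [0]  -> 1 point(s)
  x = 4: RHS = 1, y in [1, 4]  -> 2 point(s)
Affine points: 7. Add the point at infinity: total = 8.

#E(F_5) = 8


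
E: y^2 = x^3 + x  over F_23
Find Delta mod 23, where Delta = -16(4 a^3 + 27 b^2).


4 a^3 + 27 b^2 = 4*1^3 + 27*0^2 = 4 + 0 = 4
Delta = -16 * (4) = -64
Delta mod 23 = 5

Delta = 5 (mod 23)


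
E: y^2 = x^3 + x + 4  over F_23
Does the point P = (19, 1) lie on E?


Check whether y^2 = x^3 + 1 x + 4 (mod 23) for (x, y) = (19, 1).
LHS: y^2 = 1^2 mod 23 = 1
RHS: x^3 + 1 x + 4 = 19^3 + 1*19 + 4 mod 23 = 5
LHS != RHS

No, not on the curve


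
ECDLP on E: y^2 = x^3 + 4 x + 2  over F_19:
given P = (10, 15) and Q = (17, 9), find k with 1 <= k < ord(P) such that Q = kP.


Enumerate multiples of P until we hit Q = (17, 9):
  1P = (10, 15)
  2P = (18, 4)
  3P = (11, 3)
  4P = (9, 11)
  5P = (16, 18)
  6P = (17, 10)
  7P = (15, 13)
  8P = (1, 8)
  9P = (14, 3)
  10P = (4, 5)
  11P = (12, 7)
  12P = (13, 16)
  13P = (13, 3)
  14P = (12, 12)
  15P = (4, 14)
  16P = (14, 16)
  17P = (1, 11)
  18P = (15, 6)
  19P = (17, 9)
Match found at i = 19.

k = 19


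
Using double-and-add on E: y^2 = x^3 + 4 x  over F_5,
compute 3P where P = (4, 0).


k = 3 = 11_2 (binary, LSB first: 11)
Double-and-add from P = (4, 0):
  bit 0 = 1: acc = O + (4, 0) = (4, 0)
  bit 1 = 1: acc = (4, 0) + O = (4, 0)

3P = (4, 0)


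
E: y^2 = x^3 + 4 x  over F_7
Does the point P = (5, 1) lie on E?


Check whether y^2 = x^3 + 4 x + 0 (mod 7) for (x, y) = (5, 1).
LHS: y^2 = 1^2 mod 7 = 1
RHS: x^3 + 4 x + 0 = 5^3 + 4*5 + 0 mod 7 = 5
LHS != RHS

No, not on the curve


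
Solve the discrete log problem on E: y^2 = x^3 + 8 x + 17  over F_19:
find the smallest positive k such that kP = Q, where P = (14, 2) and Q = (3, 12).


Enumerate multiples of P until we hit Q = (3, 12):
  1P = (14, 2)
  2P = (0, 13)
  3P = (3, 7)
  4P = (11, 7)
  5P = (1, 8)
  6P = (5, 7)
  7P = (5, 12)
  8P = (1, 11)
  9P = (11, 12)
  10P = (3, 12)
Match found at i = 10.

k = 10


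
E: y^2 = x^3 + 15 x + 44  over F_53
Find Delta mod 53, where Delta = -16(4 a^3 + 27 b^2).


4 a^3 + 27 b^2 = 4*15^3 + 27*44^2 = 13500 + 52272 = 65772
Delta = -16 * (65772) = -1052352
Delta mod 53 = 16

Delta = 16 (mod 53)


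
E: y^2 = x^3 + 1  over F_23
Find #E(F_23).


For each x in F_23, count y with y^2 = x^3 + 0 x + 1 mod 23:
  x = 0: RHS = 1, y in [1, 22]  -> 2 point(s)
  x = 1: RHS = 2, y in [5, 18]  -> 2 point(s)
  x = 2: RHS = 9, y in [3, 20]  -> 2 point(s)
  x = 10: RHS = 12, y in [9, 14]  -> 2 point(s)
  x = 12: RHS = 4, y in [2, 21]  -> 2 point(s)
  x = 13: RHS = 13, y in [6, 17]  -> 2 point(s)
  x = 14: RHS = 8, y in [10, 13]  -> 2 point(s)
  x = 15: RHS = 18, y in [8, 15]  -> 2 point(s)
  x = 16: RHS = 3, y in [7, 16]  -> 2 point(s)
  x = 19: RHS = 6, y in [11, 12]  -> 2 point(s)
  x = 21: RHS = 16, y in [4, 19]  -> 2 point(s)
  x = 22: RHS = 0, y in [0]  -> 1 point(s)
Affine points: 23. Add the point at infinity: total = 24.

#E(F_23) = 24


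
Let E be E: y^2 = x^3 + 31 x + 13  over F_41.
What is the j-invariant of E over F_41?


Delta = -16(4 a^3 + 27 b^2) mod 41 = 12
-1728 * (4 a)^3 = -1728 * (4*31)^3 mod 41 = 35
j = 35 * 12^(-1) mod 41 = 20

j = 20 (mod 41)


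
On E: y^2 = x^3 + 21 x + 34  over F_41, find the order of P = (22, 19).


Compute successive multiples of P until we hit O:
  1P = (22, 19)
  2P = (39, 5)
  3P = (37, 3)
  4P = (3, 40)
  5P = (7, 27)
  6P = (7, 14)
  7P = (3, 1)
  8P = (37, 38)
  ... (continuing to 11P)
  11P = O

ord(P) = 11


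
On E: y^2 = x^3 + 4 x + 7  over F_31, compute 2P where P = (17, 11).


Doubling: s = (3 x1^2 + a) / (2 y1)
s = (3*17^2 + 4) / (2*11) mod 31 = 10
x3 = s^2 - 2 x1 mod 31 = 10^2 - 2*17 = 4
y3 = s (x1 - x3) - y1 mod 31 = 10 * (17 - 4) - 11 = 26

2P = (4, 26)


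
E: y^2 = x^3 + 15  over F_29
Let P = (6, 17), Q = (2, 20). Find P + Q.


P != Q, so use the chord formula.
s = (y2 - y1) / (x2 - x1) = (3) / (25) mod 29 = 21
x3 = s^2 - x1 - x2 mod 29 = 21^2 - 6 - 2 = 27
y3 = s (x1 - x3) - y1 mod 29 = 21 * (6 - 27) - 17 = 6

P + Q = (27, 6)


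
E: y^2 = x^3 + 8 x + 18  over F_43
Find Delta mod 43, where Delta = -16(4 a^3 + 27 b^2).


4 a^3 + 27 b^2 = 4*8^3 + 27*18^2 = 2048 + 8748 = 10796
Delta = -16 * (10796) = -172736
Delta mod 43 = 38

Delta = 38 (mod 43)


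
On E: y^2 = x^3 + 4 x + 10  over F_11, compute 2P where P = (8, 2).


Doubling: s = (3 x1^2 + a) / (2 y1)
s = (3*8^2 + 4) / (2*2) mod 11 = 5
x3 = s^2 - 2 x1 mod 11 = 5^2 - 2*8 = 9
y3 = s (x1 - x3) - y1 mod 11 = 5 * (8 - 9) - 2 = 4

2P = (9, 4)


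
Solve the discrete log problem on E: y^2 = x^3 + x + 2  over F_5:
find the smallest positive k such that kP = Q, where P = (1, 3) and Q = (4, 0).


Enumerate multiples of P until we hit Q = (4, 0):
  1P = (1, 3)
  2P = (4, 0)
Match found at i = 2.

k = 2


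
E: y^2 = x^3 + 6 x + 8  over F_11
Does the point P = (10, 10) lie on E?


Check whether y^2 = x^3 + 6 x + 8 (mod 11) for (x, y) = (10, 10).
LHS: y^2 = 10^2 mod 11 = 1
RHS: x^3 + 6 x + 8 = 10^3 + 6*10 + 8 mod 11 = 1
LHS = RHS

Yes, on the curve


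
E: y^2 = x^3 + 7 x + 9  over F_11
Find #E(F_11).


For each x in F_11, count y with y^2 = x^3 + 7 x + 9 mod 11:
  x = 0: RHS = 9, y in [3, 8]  -> 2 point(s)
  x = 2: RHS = 9, y in [3, 8]  -> 2 point(s)
  x = 5: RHS = 4, y in [2, 9]  -> 2 point(s)
  x = 6: RHS = 3, y in [5, 6]  -> 2 point(s)
  x = 7: RHS = 5, y in [4, 7]  -> 2 point(s)
  x = 8: RHS = 5, y in [4, 7]  -> 2 point(s)
  x = 9: RHS = 9, y in [3, 8]  -> 2 point(s)
  x = 10: RHS = 1, y in [1, 10]  -> 2 point(s)
Affine points: 16. Add the point at infinity: total = 17.

#E(F_11) = 17


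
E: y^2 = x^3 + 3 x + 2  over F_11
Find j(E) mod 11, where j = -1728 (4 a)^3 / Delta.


Delta = -16(4 a^3 + 27 b^2) mod 11 = 9
-1728 * (4 a)^3 = -1728 * (4*3)^3 mod 11 = 10
j = 10 * 9^(-1) mod 11 = 6

j = 6 (mod 11)


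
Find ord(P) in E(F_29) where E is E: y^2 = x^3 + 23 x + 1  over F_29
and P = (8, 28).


Compute successive multiples of P until we hit O:
  1P = (8, 28)
  2P = (20, 15)
  3P = (6, 23)
  4P = (14, 15)
  5P = (27, 18)
  6P = (24, 14)
  7P = (10, 10)
  8P = (5, 3)
  ... (continuing to 35P)
  35P = O

ord(P) = 35


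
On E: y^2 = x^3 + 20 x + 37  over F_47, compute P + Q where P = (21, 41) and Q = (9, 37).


P != Q, so use the chord formula.
s = (y2 - y1) / (x2 - x1) = (43) / (35) mod 47 = 16
x3 = s^2 - x1 - x2 mod 47 = 16^2 - 21 - 9 = 38
y3 = s (x1 - x3) - y1 mod 47 = 16 * (21 - 38) - 41 = 16

P + Q = (38, 16)


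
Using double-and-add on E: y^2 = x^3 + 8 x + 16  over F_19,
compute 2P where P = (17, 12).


k = 2 = 10_2 (binary, LSB first: 01)
Double-and-add from P = (17, 12):
  bit 0 = 0: acc unchanged = O
  bit 1 = 1: acc = O + (1, 14) = (1, 14)

2P = (1, 14)


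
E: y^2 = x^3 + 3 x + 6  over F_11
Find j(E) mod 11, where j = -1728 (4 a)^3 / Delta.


Delta = -16(4 a^3 + 27 b^2) mod 11 = 1
-1728 * (4 a)^3 = -1728 * (4*3)^3 mod 11 = 10
j = 10 * 1^(-1) mod 11 = 10

j = 10 (mod 11)


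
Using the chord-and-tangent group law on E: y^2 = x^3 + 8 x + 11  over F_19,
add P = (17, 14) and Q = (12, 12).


P != Q, so use the chord formula.
s = (y2 - y1) / (x2 - x1) = (17) / (14) mod 19 = 8
x3 = s^2 - x1 - x2 mod 19 = 8^2 - 17 - 12 = 16
y3 = s (x1 - x3) - y1 mod 19 = 8 * (17 - 16) - 14 = 13

P + Q = (16, 13)


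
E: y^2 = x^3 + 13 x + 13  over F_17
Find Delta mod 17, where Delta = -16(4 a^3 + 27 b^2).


4 a^3 + 27 b^2 = 4*13^3 + 27*13^2 = 8788 + 4563 = 13351
Delta = -16 * (13351) = -213616
Delta mod 17 = 6

Delta = 6 (mod 17)


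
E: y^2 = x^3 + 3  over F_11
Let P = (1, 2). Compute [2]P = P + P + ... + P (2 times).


k = 2 = 10_2 (binary, LSB first: 01)
Double-and-add from P = (1, 2):
  bit 0 = 0: acc unchanged = O
  bit 1 = 1: acc = O + (2, 0) = (2, 0)

2P = (2, 0)


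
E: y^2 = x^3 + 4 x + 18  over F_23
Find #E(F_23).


For each x in F_23, count y with y^2 = x^3 + 4 x + 18 mod 23:
  x = 0: RHS = 18, y in [8, 15]  -> 2 point(s)
  x = 1: RHS = 0, y in [0]  -> 1 point(s)
  x = 4: RHS = 6, y in [11, 12]  -> 2 point(s)
  x = 5: RHS = 2, y in [5, 18]  -> 2 point(s)
  x = 9: RHS = 1, y in [1, 22]  -> 2 point(s)
  x = 10: RHS = 0, y in [0]  -> 1 point(s)
  x = 11: RHS = 13, y in [6, 17]  -> 2 point(s)
  x = 12: RHS = 0, y in [0]  -> 1 point(s)
  x = 13: RHS = 13, y in [6, 17]  -> 2 point(s)
  x = 14: RHS = 12, y in [9, 14]  -> 2 point(s)
  x = 15: RHS = 3, y in [7, 16]  -> 2 point(s)
  x = 17: RHS = 8, y in [10, 13]  -> 2 point(s)
  x = 20: RHS = 2, y in [5, 18]  -> 2 point(s)
  x = 21: RHS = 2, y in [5, 18]  -> 2 point(s)
  x = 22: RHS = 13, y in [6, 17]  -> 2 point(s)
Affine points: 27. Add the point at infinity: total = 28.

#E(F_23) = 28


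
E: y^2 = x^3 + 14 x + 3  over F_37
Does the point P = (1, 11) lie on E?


Check whether y^2 = x^3 + 14 x + 3 (mod 37) for (x, y) = (1, 11).
LHS: y^2 = 11^2 mod 37 = 10
RHS: x^3 + 14 x + 3 = 1^3 + 14*1 + 3 mod 37 = 18
LHS != RHS

No, not on the curve


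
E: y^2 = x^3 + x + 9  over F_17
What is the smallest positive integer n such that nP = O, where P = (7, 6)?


Compute successive multiples of P until we hit O:
  1P = (7, 6)
  2P = (4, 14)
  3P = (15, 4)
  4P = (11, 12)
  5P = (14, 9)
  6P = (0, 14)
  7P = (12, 7)
  8P = (13, 3)
  ... (continuing to 25P)
  25P = O

ord(P) = 25


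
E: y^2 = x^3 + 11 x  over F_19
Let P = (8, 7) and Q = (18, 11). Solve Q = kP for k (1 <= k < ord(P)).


Enumerate multiples of P until we hit Q = (18, 11):
  1P = (8, 7)
  2P = (9, 7)
  3P = (2, 12)
  4P = (6, 4)
  5P = (12, 6)
  6P = (5, 16)
  7P = (15, 14)
  8P = (16, 4)
  9P = (18, 11)
Match found at i = 9.

k = 9


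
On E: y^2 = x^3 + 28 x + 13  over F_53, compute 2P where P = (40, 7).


Doubling: s = (3 x1^2 + a) / (2 y1)
s = (3*40^2 + 28) / (2*7) mod 53 = 42
x3 = s^2 - 2 x1 mod 53 = 42^2 - 2*40 = 41
y3 = s (x1 - x3) - y1 mod 53 = 42 * (40 - 41) - 7 = 4

2P = (41, 4)


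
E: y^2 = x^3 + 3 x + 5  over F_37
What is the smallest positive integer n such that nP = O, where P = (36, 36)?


Compute successive multiples of P until we hit O:
  1P = (36, 36)
  2P = (11, 0)
  3P = (36, 1)
  4P = O

ord(P) = 4


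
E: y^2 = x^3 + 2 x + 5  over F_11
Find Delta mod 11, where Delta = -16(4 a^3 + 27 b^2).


4 a^3 + 27 b^2 = 4*2^3 + 27*5^2 = 32 + 675 = 707
Delta = -16 * (707) = -11312
Delta mod 11 = 7

Delta = 7 (mod 11)


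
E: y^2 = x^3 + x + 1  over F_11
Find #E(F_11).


For each x in F_11, count y with y^2 = x^3 + 1 x + 1 mod 11:
  x = 0: RHS = 1, y in [1, 10]  -> 2 point(s)
  x = 1: RHS = 3, y in [5, 6]  -> 2 point(s)
  x = 2: RHS = 0, y in [0]  -> 1 point(s)
  x = 3: RHS = 9, y in [3, 8]  -> 2 point(s)
  x = 4: RHS = 3, y in [5, 6]  -> 2 point(s)
  x = 6: RHS = 3, y in [5, 6]  -> 2 point(s)
  x = 8: RHS = 4, y in [2, 9]  -> 2 point(s)
Affine points: 13. Add the point at infinity: total = 14.

#E(F_11) = 14


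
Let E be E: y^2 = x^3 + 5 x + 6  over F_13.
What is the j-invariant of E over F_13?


Delta = -16(4 a^3 + 27 b^2) mod 13 = 4
-1728 * (4 a)^3 = -1728 * (4*5)^3 mod 13 = 5
j = 5 * 4^(-1) mod 13 = 11

j = 11 (mod 13)


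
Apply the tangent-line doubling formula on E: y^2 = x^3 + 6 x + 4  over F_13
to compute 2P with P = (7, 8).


Doubling: s = (3 x1^2 + a) / (2 y1)
s = (3*7^2 + 6) / (2*8) mod 13 = 12
x3 = s^2 - 2 x1 mod 13 = 12^2 - 2*7 = 0
y3 = s (x1 - x3) - y1 mod 13 = 12 * (7 - 0) - 8 = 11

2P = (0, 11)


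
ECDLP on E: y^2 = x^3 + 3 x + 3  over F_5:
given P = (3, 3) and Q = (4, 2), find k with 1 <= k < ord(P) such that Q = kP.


Enumerate multiples of P until we hit Q = (4, 2):
  1P = (3, 3)
  2P = (4, 2)
Match found at i = 2.

k = 2


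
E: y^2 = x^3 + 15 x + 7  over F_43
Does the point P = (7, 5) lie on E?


Check whether y^2 = x^3 + 15 x + 7 (mod 43) for (x, y) = (7, 5).
LHS: y^2 = 5^2 mod 43 = 25
RHS: x^3 + 15 x + 7 = 7^3 + 15*7 + 7 mod 43 = 25
LHS = RHS

Yes, on the curve


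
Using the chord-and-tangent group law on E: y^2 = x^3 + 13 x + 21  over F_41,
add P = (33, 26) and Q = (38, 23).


P != Q, so use the chord formula.
s = (y2 - y1) / (x2 - x1) = (38) / (5) mod 41 = 24
x3 = s^2 - x1 - x2 mod 41 = 24^2 - 33 - 38 = 13
y3 = s (x1 - x3) - y1 mod 41 = 24 * (33 - 13) - 26 = 3

P + Q = (13, 3)


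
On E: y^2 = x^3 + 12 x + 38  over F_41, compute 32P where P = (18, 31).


k = 32 = 100000_2 (binary, LSB first: 000001)
Double-and-add from P = (18, 31):
  bit 0 = 0: acc unchanged = O
  bit 1 = 0: acc unchanged = O
  bit 2 = 0: acc unchanged = O
  bit 3 = 0: acc unchanged = O
  bit 4 = 0: acc unchanged = O
  bit 5 = 1: acc = O + (11, 36) = (11, 36)

32P = (11, 36)


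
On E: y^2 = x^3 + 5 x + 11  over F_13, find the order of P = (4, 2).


Compute successive multiples of P until we hit O:
  1P = (4, 2)
  2P = (1, 2)
  3P = (8, 11)
  4P = (2, 9)
  5P = (3, 1)
  6P = (7, 8)
  7P = (6, 7)
  8P = (6, 6)
  ... (continuing to 15P)
  15P = O

ord(P) = 15


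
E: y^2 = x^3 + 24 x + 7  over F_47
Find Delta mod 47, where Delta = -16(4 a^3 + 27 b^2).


4 a^3 + 27 b^2 = 4*24^3 + 27*7^2 = 55296 + 1323 = 56619
Delta = -16 * (56619) = -905904
Delta mod 47 = 21

Delta = 21 (mod 47)


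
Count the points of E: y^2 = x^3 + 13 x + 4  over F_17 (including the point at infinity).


For each x in F_17, count y with y^2 = x^3 + 13 x + 4 mod 17:
  x = 0: RHS = 4, y in [2, 15]  -> 2 point(s)
  x = 1: RHS = 1, y in [1, 16]  -> 2 point(s)
  x = 2: RHS = 4, y in [2, 15]  -> 2 point(s)
  x = 3: RHS = 2, y in [6, 11]  -> 2 point(s)
  x = 4: RHS = 1, y in [1, 16]  -> 2 point(s)
  x = 6: RHS = 9, y in [3, 14]  -> 2 point(s)
  x = 7: RHS = 13, y in [8, 9]  -> 2 point(s)
  x = 8: RHS = 8, y in [5, 12]  -> 2 point(s)
  x = 9: RHS = 0, y in [0]  -> 1 point(s)
  x = 11: RHS = 16, y in [4, 13]  -> 2 point(s)
  x = 12: RHS = 1, y in [1, 16]  -> 2 point(s)
  x = 15: RHS = 4, y in [2, 15]  -> 2 point(s)
Affine points: 23. Add the point at infinity: total = 24.

#E(F_17) = 24


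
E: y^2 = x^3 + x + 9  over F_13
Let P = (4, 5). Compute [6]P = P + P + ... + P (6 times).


k = 6 = 110_2 (binary, LSB first: 011)
Double-and-add from P = (4, 5):
  bit 0 = 0: acc unchanged = O
  bit 1 = 1: acc = O + (6, 6) = (6, 6)
  bit 2 = 1: acc = (6, 6) + (0, 3) = (4, 8)

6P = (4, 8)


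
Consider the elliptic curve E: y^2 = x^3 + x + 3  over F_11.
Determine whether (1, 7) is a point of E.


Check whether y^2 = x^3 + 1 x + 3 (mod 11) for (x, y) = (1, 7).
LHS: y^2 = 7^2 mod 11 = 5
RHS: x^3 + 1 x + 3 = 1^3 + 1*1 + 3 mod 11 = 5
LHS = RHS

Yes, on the curve


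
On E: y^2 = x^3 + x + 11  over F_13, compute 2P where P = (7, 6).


Doubling: s = (3 x1^2 + a) / (2 y1)
s = (3*7^2 + 1) / (2*6) mod 13 = 8
x3 = s^2 - 2 x1 mod 13 = 8^2 - 2*7 = 11
y3 = s (x1 - x3) - y1 mod 13 = 8 * (7 - 11) - 6 = 1

2P = (11, 1)


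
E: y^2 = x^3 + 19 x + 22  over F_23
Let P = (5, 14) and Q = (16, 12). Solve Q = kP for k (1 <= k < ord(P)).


Enumerate multiples of P until we hit Q = (16, 12):
  1P = (5, 14)
  2P = (15, 5)
  3P = (16, 12)
Match found at i = 3.

k = 3


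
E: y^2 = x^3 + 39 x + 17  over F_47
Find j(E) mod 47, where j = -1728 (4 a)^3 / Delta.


Delta = -16(4 a^3 + 27 b^2) mod 47 = 40
-1728 * (4 a)^3 = -1728 * (4*39)^3 mod 47 = 42
j = 42 * 40^(-1) mod 47 = 41

j = 41 (mod 47)


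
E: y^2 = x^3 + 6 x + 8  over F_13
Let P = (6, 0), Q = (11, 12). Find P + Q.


P != Q, so use the chord formula.
s = (y2 - y1) / (x2 - x1) = (12) / (5) mod 13 = 5
x3 = s^2 - x1 - x2 mod 13 = 5^2 - 6 - 11 = 8
y3 = s (x1 - x3) - y1 mod 13 = 5 * (6 - 8) - 0 = 3

P + Q = (8, 3)


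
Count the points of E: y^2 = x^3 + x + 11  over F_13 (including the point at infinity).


For each x in F_13, count y with y^2 = x^3 + 1 x + 11 mod 13:
  x = 1: RHS = 0, y in [0]  -> 1 point(s)
  x = 4: RHS = 1, y in [1, 12]  -> 2 point(s)
  x = 6: RHS = 12, y in [5, 8]  -> 2 point(s)
  x = 7: RHS = 10, y in [6, 7]  -> 2 point(s)
  x = 11: RHS = 1, y in [1, 12]  -> 2 point(s)
  x = 12: RHS = 9, y in [3, 10]  -> 2 point(s)
Affine points: 11. Add the point at infinity: total = 12.

#E(F_13) = 12


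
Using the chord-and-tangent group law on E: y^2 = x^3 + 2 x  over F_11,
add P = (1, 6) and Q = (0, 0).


P != Q, so use the chord formula.
s = (y2 - y1) / (x2 - x1) = (5) / (10) mod 11 = 6
x3 = s^2 - x1 - x2 mod 11 = 6^2 - 1 - 0 = 2
y3 = s (x1 - x3) - y1 mod 11 = 6 * (1 - 2) - 6 = 10

P + Q = (2, 10)


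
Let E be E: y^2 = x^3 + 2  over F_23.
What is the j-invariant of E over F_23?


Delta = -16(4 a^3 + 27 b^2) mod 23 = 20
-1728 * (4 a)^3 = -1728 * (4*0)^3 mod 23 = 0
j = 0 * 20^(-1) mod 23 = 0

j = 0 (mod 23)


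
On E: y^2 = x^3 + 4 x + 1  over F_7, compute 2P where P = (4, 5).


Doubling: s = (3 x1^2 + a) / (2 y1)
s = (3*4^2 + 4) / (2*5) mod 7 = 1
x3 = s^2 - 2 x1 mod 7 = 1^2 - 2*4 = 0
y3 = s (x1 - x3) - y1 mod 7 = 1 * (4 - 0) - 5 = 6

2P = (0, 6)


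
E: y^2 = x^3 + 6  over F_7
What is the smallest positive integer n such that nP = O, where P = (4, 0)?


Compute successive multiples of P until we hit O:
  1P = (4, 0)
  2P = O

ord(P) = 2


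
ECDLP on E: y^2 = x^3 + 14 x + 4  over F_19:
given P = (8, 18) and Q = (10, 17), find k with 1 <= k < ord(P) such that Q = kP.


Enumerate multiples of P until we hit Q = (10, 17):
  1P = (8, 18)
  2P = (10, 17)
Match found at i = 2.

k = 2


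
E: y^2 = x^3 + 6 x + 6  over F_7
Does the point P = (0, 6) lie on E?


Check whether y^2 = x^3 + 6 x + 6 (mod 7) for (x, y) = (0, 6).
LHS: y^2 = 6^2 mod 7 = 1
RHS: x^3 + 6 x + 6 = 0^3 + 6*0 + 6 mod 7 = 6
LHS != RHS

No, not on the curve


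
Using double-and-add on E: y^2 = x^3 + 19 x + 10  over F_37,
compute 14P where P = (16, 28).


k = 14 = 1110_2 (binary, LSB first: 0111)
Double-and-add from P = (16, 28):
  bit 0 = 0: acc unchanged = O
  bit 1 = 1: acc = O + (35, 36) = (35, 36)
  bit 2 = 1: acc = (35, 36) + (13, 30) = (1, 17)
  bit 3 = 1: acc = (1, 17) + (0, 26) = (6, 28)

14P = (6, 28)


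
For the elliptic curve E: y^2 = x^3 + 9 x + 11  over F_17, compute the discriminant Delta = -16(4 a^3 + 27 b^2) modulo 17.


4 a^3 + 27 b^2 = 4*9^3 + 27*11^2 = 2916 + 3267 = 6183
Delta = -16 * (6183) = -98928
Delta mod 17 = 12

Delta = 12 (mod 17)


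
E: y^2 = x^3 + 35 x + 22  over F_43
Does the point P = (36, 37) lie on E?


Check whether y^2 = x^3 + 35 x + 22 (mod 43) for (x, y) = (36, 37).
LHS: y^2 = 37^2 mod 43 = 36
RHS: x^3 + 35 x + 22 = 36^3 + 35*36 + 22 mod 43 = 36
LHS = RHS

Yes, on the curve


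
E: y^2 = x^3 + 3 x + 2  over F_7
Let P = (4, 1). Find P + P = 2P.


Doubling: s = (3 x1^2 + a) / (2 y1)
s = (3*4^2 + 3) / (2*1) mod 7 = 1
x3 = s^2 - 2 x1 mod 7 = 1^2 - 2*4 = 0
y3 = s (x1 - x3) - y1 mod 7 = 1 * (4 - 0) - 1 = 3

2P = (0, 3)


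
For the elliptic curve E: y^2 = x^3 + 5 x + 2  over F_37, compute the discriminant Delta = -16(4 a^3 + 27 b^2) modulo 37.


4 a^3 + 27 b^2 = 4*5^3 + 27*2^2 = 500 + 108 = 608
Delta = -16 * (608) = -9728
Delta mod 37 = 3

Delta = 3 (mod 37)


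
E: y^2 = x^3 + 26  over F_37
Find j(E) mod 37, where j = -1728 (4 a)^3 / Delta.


Delta = -16(4 a^3 + 27 b^2) mod 37 = 9
-1728 * (4 a)^3 = -1728 * (4*0)^3 mod 37 = 0
j = 0 * 9^(-1) mod 37 = 0

j = 0 (mod 37)


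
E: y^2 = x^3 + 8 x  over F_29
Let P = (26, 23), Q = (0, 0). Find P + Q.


P != Q, so use the chord formula.
s = (y2 - y1) / (x2 - x1) = (6) / (3) mod 29 = 2
x3 = s^2 - x1 - x2 mod 29 = 2^2 - 26 - 0 = 7
y3 = s (x1 - x3) - y1 mod 29 = 2 * (26 - 7) - 23 = 15

P + Q = (7, 15)


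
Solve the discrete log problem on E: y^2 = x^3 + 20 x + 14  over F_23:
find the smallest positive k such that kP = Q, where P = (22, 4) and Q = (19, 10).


Enumerate multiples of P until we hit Q = (19, 10):
  1P = (22, 4)
  2P = (2, 19)
  3P = (1, 9)
  4P = (12, 21)
  5P = (5, 20)
  6P = (21, 14)
  7P = (11, 1)
  8P = (3, 20)
  9P = (14, 5)
  10P = (19, 10)
Match found at i = 10.

k = 10


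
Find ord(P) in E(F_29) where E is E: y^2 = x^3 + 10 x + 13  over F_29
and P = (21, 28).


Compute successive multiples of P until we hit O:
  1P = (21, 28)
  2P = (9, 7)
  3P = (22, 21)
  4P = (6, 12)
  5P = (11, 2)
  6P = (20, 21)
  7P = (8, 5)
  8P = (16, 21)
  ... (continuing to 17P)
  17P = O

ord(P) = 17


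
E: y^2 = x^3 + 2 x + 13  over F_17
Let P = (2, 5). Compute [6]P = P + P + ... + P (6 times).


k = 6 = 110_2 (binary, LSB first: 011)
Double-and-add from P = (2, 5):
  bit 0 = 0: acc unchanged = O
  bit 1 = 1: acc = O + (0, 8) = (0, 8)
  bit 2 = 1: acc = (0, 8) + (4, 0) = (0, 9)

6P = (0, 9)


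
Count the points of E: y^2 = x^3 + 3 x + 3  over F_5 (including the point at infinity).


For each x in F_5, count y with y^2 = x^3 + 3 x + 3 mod 5:
  x = 3: RHS = 4, y in [2, 3]  -> 2 point(s)
  x = 4: RHS = 4, y in [2, 3]  -> 2 point(s)
Affine points: 4. Add the point at infinity: total = 5.

#E(F_5) = 5


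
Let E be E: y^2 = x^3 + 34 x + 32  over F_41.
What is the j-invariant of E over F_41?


Delta = -16(4 a^3 + 27 b^2) mod 41 = 39
-1728 * (4 a)^3 = -1728 * (4*34)^3 mod 41 = 20
j = 20 * 39^(-1) mod 41 = 31

j = 31 (mod 41)


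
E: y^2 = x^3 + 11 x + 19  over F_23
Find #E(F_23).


For each x in F_23, count y with y^2 = x^3 + 11 x + 19 mod 23:
  x = 1: RHS = 8, y in [10, 13]  -> 2 point(s)
  x = 2: RHS = 3, y in [7, 16]  -> 2 point(s)
  x = 4: RHS = 12, y in [9, 14]  -> 2 point(s)
  x = 6: RHS = 2, y in [5, 18]  -> 2 point(s)
  x = 7: RHS = 2, y in [5, 18]  -> 2 point(s)
  x = 10: RHS = 2, y in [5, 18]  -> 2 point(s)
  x = 12: RHS = 16, y in [4, 19]  -> 2 point(s)
  x = 13: RHS = 13, y in [6, 17]  -> 2 point(s)
  x = 16: RHS = 13, y in [6, 17]  -> 2 point(s)
  x = 17: RHS = 13, y in [6, 17]  -> 2 point(s)
  x = 18: RHS = 0, y in [0]  -> 1 point(s)
  x = 19: RHS = 3, y in [7, 16]  -> 2 point(s)
  x = 21: RHS = 12, y in [9, 14]  -> 2 point(s)
Affine points: 25. Add the point at infinity: total = 26.

#E(F_23) = 26


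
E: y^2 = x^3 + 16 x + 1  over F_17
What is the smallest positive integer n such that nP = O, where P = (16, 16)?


Compute successive multiples of P until we hit O:
  1P = (16, 16)
  2P = (3, 5)
  3P = (13, 14)
  4P = (13, 3)
  5P = (3, 12)
  6P = (16, 1)
  7P = O

ord(P) = 7


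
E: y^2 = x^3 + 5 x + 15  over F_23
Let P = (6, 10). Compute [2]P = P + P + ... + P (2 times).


k = 2 = 10_2 (binary, LSB first: 01)
Double-and-add from P = (6, 10):
  bit 0 = 0: acc unchanged = O
  bit 1 = 1: acc = O + (14, 0) = (14, 0)

2P = (14, 0)


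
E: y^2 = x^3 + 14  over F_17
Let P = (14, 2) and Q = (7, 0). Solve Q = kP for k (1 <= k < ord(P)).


Enumerate multiples of P until we hit Q = (7, 0):
  1P = (14, 2)
  2P = (8, 13)
  3P = (13, 16)
  4P = (16, 9)
  5P = (12, 5)
  6P = (6, 3)
  7P = (1, 7)
  8P = (11, 6)
  9P = (7, 0)
Match found at i = 9.

k = 9


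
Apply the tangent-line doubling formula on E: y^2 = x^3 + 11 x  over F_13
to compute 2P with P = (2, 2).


Doubling: s = (3 x1^2 + a) / (2 y1)
s = (3*2^2 + 11) / (2*2) mod 13 = 9
x3 = s^2 - 2 x1 mod 13 = 9^2 - 2*2 = 12
y3 = s (x1 - x3) - y1 mod 13 = 9 * (2 - 12) - 2 = 12

2P = (12, 12)


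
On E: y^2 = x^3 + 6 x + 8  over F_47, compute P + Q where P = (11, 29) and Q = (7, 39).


P != Q, so use the chord formula.
s = (y2 - y1) / (x2 - x1) = (10) / (43) mod 47 = 21
x3 = s^2 - x1 - x2 mod 47 = 21^2 - 11 - 7 = 0
y3 = s (x1 - x3) - y1 mod 47 = 21 * (11 - 0) - 29 = 14

P + Q = (0, 14)


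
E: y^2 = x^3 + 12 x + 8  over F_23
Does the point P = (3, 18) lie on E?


Check whether y^2 = x^3 + 12 x + 8 (mod 23) for (x, y) = (3, 18).
LHS: y^2 = 18^2 mod 23 = 2
RHS: x^3 + 12 x + 8 = 3^3 + 12*3 + 8 mod 23 = 2
LHS = RHS

Yes, on the curve


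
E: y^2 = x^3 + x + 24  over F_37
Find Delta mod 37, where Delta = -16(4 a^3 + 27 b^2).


4 a^3 + 27 b^2 = 4*1^3 + 27*24^2 = 4 + 15552 = 15556
Delta = -16 * (15556) = -248896
Delta mod 37 = 3

Delta = 3 (mod 37)


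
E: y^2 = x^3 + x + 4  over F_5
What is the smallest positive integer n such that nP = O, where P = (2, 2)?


Compute successive multiples of P until we hit O:
  1P = (2, 2)
  2P = (0, 2)
  3P = (3, 3)
  4P = (1, 4)
  5P = (1, 1)
  6P = (3, 2)
  7P = (0, 3)
  8P = (2, 3)
  ... (continuing to 9P)
  9P = O

ord(P) = 9


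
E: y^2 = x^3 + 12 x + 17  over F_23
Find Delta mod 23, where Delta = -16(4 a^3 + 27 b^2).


4 a^3 + 27 b^2 = 4*12^3 + 27*17^2 = 6912 + 7803 = 14715
Delta = -16 * (14715) = -235440
Delta mod 23 = 11

Delta = 11 (mod 23)


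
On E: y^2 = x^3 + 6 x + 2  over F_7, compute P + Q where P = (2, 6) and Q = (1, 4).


P != Q, so use the chord formula.
s = (y2 - y1) / (x2 - x1) = (5) / (6) mod 7 = 2
x3 = s^2 - x1 - x2 mod 7 = 2^2 - 2 - 1 = 1
y3 = s (x1 - x3) - y1 mod 7 = 2 * (2 - 1) - 6 = 3

P + Q = (1, 3)


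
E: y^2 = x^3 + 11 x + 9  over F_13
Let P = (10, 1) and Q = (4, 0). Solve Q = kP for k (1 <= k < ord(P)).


Enumerate multiples of P until we hit Q = (4, 0):
  1P = (10, 1)
  2P = (3, 2)
  3P = (4, 0)
Match found at i = 3.

k = 3


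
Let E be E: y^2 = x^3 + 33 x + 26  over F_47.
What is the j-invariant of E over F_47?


Delta = -16(4 a^3 + 27 b^2) mod 47 = 3
-1728 * (4 a)^3 = -1728 * (4*33)^3 mod 47 = 18
j = 18 * 3^(-1) mod 47 = 6

j = 6 (mod 47)


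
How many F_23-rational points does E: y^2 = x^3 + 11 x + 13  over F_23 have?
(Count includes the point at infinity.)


For each x in F_23, count y with y^2 = x^3 + 11 x + 13 mod 23:
  x = 0: RHS = 13, y in [6, 17]  -> 2 point(s)
  x = 1: RHS = 2, y in [5, 18]  -> 2 point(s)
  x = 3: RHS = 4, y in [2, 21]  -> 2 point(s)
  x = 4: RHS = 6, y in [11, 12]  -> 2 point(s)
  x = 5: RHS = 9, y in [3, 20]  -> 2 point(s)
  x = 9: RHS = 13, y in [6, 17]  -> 2 point(s)
  x = 11: RHS = 16, y in [4, 19]  -> 2 point(s)
  x = 14: RHS = 13, y in [6, 17]  -> 2 point(s)
  x = 21: RHS = 6, y in [11, 12]  -> 2 point(s)
  x = 22: RHS = 1, y in [1, 22]  -> 2 point(s)
Affine points: 20. Add the point at infinity: total = 21.

#E(F_23) = 21


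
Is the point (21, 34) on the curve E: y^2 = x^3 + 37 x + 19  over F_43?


Check whether y^2 = x^3 + 37 x + 19 (mod 43) for (x, y) = (21, 34).
LHS: y^2 = 34^2 mod 43 = 38
RHS: x^3 + 37 x + 19 = 21^3 + 37*21 + 19 mod 43 = 38
LHS = RHS

Yes, on the curve


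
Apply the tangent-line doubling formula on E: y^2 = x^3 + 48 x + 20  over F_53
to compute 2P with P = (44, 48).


Doubling: s = (3 x1^2 + a) / (2 y1)
s = (3*44^2 + 48) / (2*48) mod 53 = 8
x3 = s^2 - 2 x1 mod 53 = 8^2 - 2*44 = 29
y3 = s (x1 - x3) - y1 mod 53 = 8 * (44 - 29) - 48 = 19

2P = (29, 19)


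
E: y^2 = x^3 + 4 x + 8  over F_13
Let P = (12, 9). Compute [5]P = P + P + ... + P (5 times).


k = 5 = 101_2 (binary, LSB first: 101)
Double-and-add from P = (12, 9):
  bit 0 = 1: acc = O + (12, 9) = (12, 9)
  bit 1 = 0: acc unchanged = (12, 9)
  bit 2 = 1: acc = (12, 9) + (4, 6) = (1, 0)

5P = (1, 0)


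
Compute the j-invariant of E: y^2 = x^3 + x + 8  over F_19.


Delta = -16(4 a^3 + 27 b^2) mod 19 = 9
-1728 * (4 a)^3 = -1728 * (4*1)^3 mod 19 = 7
j = 7 * 9^(-1) mod 19 = 5

j = 5 (mod 19)


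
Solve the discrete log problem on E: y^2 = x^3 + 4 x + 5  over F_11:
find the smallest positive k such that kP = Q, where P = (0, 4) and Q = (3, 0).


Enumerate multiples of P until we hit Q = (3, 0):
  1P = (0, 4)
  2P = (3, 0)
Match found at i = 2.

k = 2


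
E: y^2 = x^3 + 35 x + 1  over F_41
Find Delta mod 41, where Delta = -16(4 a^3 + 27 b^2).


4 a^3 + 27 b^2 = 4*35^3 + 27*1^2 = 171500 + 27 = 171527
Delta = -16 * (171527) = -2744432
Delta mod 41 = 26

Delta = 26 (mod 41)


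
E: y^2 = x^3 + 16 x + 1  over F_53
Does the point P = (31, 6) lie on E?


Check whether y^2 = x^3 + 16 x + 1 (mod 53) for (x, y) = (31, 6).
LHS: y^2 = 6^2 mod 53 = 36
RHS: x^3 + 16 x + 1 = 31^3 + 16*31 + 1 mod 53 = 25
LHS != RHS

No, not on the curve


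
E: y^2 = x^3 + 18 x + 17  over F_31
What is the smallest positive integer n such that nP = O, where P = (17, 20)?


Compute successive multiples of P until we hit O:
  1P = (17, 20)
  2P = (22, 5)
  3P = (1, 25)
  4P = (20, 10)
  5P = (12, 15)
  6P = (3, 25)
  7P = (29, 2)
  8P = (26, 9)
  ... (continuing to 28P)
  28P = O

ord(P) = 28


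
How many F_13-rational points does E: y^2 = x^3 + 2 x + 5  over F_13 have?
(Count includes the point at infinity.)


For each x in F_13, count y with y^2 = x^3 + 2 x + 5 mod 13:
  x = 2: RHS = 4, y in [2, 11]  -> 2 point(s)
  x = 3: RHS = 12, y in [5, 8]  -> 2 point(s)
  x = 4: RHS = 12, y in [5, 8]  -> 2 point(s)
  x = 5: RHS = 10, y in [6, 7]  -> 2 point(s)
  x = 6: RHS = 12, y in [5, 8]  -> 2 point(s)
  x = 8: RHS = 0, y in [0]  -> 1 point(s)
Affine points: 11. Add the point at infinity: total = 12.

#E(F_13) = 12


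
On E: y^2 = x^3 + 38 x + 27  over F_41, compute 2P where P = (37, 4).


Doubling: s = (3 x1^2 + a) / (2 y1)
s = (3*37^2 + 38) / (2*4) mod 41 = 21
x3 = s^2 - 2 x1 mod 41 = 21^2 - 2*37 = 39
y3 = s (x1 - x3) - y1 mod 41 = 21 * (37 - 39) - 4 = 36

2P = (39, 36)


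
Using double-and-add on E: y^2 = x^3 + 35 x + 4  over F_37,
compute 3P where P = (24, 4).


k = 3 = 11_2 (binary, LSB first: 11)
Double-and-add from P = (24, 4):
  bit 0 = 1: acc = O + (24, 4) = (24, 4)
  bit 1 = 1: acc = (24, 4) + (35, 0) = (24, 33)

3P = (24, 33)


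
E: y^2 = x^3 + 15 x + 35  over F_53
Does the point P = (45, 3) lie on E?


Check whether y^2 = x^3 + 15 x + 35 (mod 53) for (x, y) = (45, 3).
LHS: y^2 = 3^2 mod 53 = 9
RHS: x^3 + 15 x + 35 = 45^3 + 15*45 + 35 mod 53 = 39
LHS != RHS

No, not on the curve


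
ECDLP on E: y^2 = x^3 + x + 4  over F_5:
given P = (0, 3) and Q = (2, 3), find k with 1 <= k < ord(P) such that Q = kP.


Enumerate multiples of P until we hit Q = (2, 3):
  1P = (0, 3)
  2P = (1, 1)
  3P = (3, 3)
  4P = (2, 2)
  5P = (2, 3)
Match found at i = 5.

k = 5


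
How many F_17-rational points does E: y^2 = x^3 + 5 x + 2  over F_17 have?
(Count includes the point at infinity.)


For each x in F_17, count y with y^2 = x^3 + 5 x + 2 mod 17:
  x = 0: RHS = 2, y in [6, 11]  -> 2 point(s)
  x = 1: RHS = 8, y in [5, 12]  -> 2 point(s)
  x = 4: RHS = 1, y in [1, 16]  -> 2 point(s)
  x = 5: RHS = 16, y in [4, 13]  -> 2 point(s)
  x = 10: RHS = 15, y in [7, 10]  -> 2 point(s)
  x = 15: RHS = 1, y in [1, 16]  -> 2 point(s)
  x = 16: RHS = 13, y in [8, 9]  -> 2 point(s)
Affine points: 14. Add the point at infinity: total = 15.

#E(F_17) = 15


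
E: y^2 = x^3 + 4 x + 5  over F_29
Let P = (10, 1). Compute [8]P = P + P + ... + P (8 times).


k = 8 = 1000_2 (binary, LSB first: 0001)
Double-and-add from P = (10, 1):
  bit 0 = 0: acc unchanged = O
  bit 1 = 0: acc unchanged = O
  bit 2 = 0: acc unchanged = O
  bit 3 = 1: acc = O + (19, 3) = (19, 3)

8P = (19, 3)


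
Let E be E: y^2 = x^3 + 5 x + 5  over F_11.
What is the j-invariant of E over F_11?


Delta = -16(4 a^3 + 27 b^2) mod 11 = 10
-1728 * (4 a)^3 = -1728 * (4*5)^3 mod 11 = 8
j = 8 * 10^(-1) mod 11 = 3

j = 3 (mod 11)


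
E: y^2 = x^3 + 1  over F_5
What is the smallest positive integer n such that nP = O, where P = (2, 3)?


Compute successive multiples of P until we hit O:
  1P = (2, 3)
  2P = (0, 1)
  3P = (4, 0)
  4P = (0, 4)
  5P = (2, 2)
  6P = O

ord(P) = 6


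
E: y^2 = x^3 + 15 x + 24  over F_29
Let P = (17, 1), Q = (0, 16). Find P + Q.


P != Q, so use the chord formula.
s = (y2 - y1) / (x2 - x1) = (15) / (12) mod 29 = 23
x3 = s^2 - x1 - x2 mod 29 = 23^2 - 17 - 0 = 19
y3 = s (x1 - x3) - y1 mod 29 = 23 * (17 - 19) - 1 = 11

P + Q = (19, 11)


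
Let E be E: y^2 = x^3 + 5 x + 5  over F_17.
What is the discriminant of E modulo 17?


4 a^3 + 27 b^2 = 4*5^3 + 27*5^2 = 500 + 675 = 1175
Delta = -16 * (1175) = -18800
Delta mod 17 = 2

Delta = 2 (mod 17)


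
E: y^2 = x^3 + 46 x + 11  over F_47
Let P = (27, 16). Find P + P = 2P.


Doubling: s = (3 x1^2 + a) / (2 y1)
s = (3*27^2 + 46) / (2*16) mod 47 = 36
x3 = s^2 - 2 x1 mod 47 = 36^2 - 2*27 = 20
y3 = s (x1 - x3) - y1 mod 47 = 36 * (27 - 20) - 16 = 1

2P = (20, 1)


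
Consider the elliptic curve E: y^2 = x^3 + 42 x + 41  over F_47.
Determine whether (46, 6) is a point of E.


Check whether y^2 = x^3 + 42 x + 41 (mod 47) for (x, y) = (46, 6).
LHS: y^2 = 6^2 mod 47 = 36
RHS: x^3 + 42 x + 41 = 46^3 + 42*46 + 41 mod 47 = 45
LHS != RHS

No, not on the curve
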